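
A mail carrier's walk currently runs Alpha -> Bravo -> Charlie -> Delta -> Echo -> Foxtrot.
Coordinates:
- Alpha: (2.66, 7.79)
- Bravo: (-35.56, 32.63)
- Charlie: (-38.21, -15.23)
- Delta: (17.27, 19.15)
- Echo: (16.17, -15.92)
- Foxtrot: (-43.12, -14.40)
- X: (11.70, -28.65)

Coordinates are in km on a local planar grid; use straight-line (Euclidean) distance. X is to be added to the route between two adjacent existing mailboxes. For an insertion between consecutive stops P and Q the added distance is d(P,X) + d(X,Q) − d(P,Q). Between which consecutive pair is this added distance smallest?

Added distance for inserting X between each consecutive pair:
Alpha–Bravo: 69.3 km
Bravo–Charlie: 81.1 km
Charlie–Delta: 34.5 km
Delta–Echo: 26.5 km
Echo–Foxtrot: 10.8 km
Smallest added distance is 10.8 km, inserting between Echo and Foxtrot.

between Echo and Foxtrot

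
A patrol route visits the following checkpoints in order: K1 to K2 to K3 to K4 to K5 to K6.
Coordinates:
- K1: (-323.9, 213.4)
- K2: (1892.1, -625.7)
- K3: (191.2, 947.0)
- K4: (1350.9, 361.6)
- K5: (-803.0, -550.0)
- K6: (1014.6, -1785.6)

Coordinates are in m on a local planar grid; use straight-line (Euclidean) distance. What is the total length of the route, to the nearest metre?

10522 m

Leg distances:
K1→K2: 2369.5 m  (cumulative 2369.5 m)
K2→K3: 2316.6 m  (cumulative 4686.1 m)
K3→K4: 1299.1 m  (cumulative 5985.2 m)
K4→K5: 2338.9 m  (cumulative 8324.0 m)
K5→K6: 2197.8 m  (cumulative 10521.9 m)
Total route length ≈ 10522 m.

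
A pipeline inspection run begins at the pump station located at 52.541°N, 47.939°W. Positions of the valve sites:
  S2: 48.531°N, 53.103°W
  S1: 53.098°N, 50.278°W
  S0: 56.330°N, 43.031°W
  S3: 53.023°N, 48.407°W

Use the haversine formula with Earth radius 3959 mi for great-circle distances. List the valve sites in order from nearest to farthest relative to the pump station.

Distance from the pump station at 52.541°N, 47.939°W to each:
S3 53.023°N, 48.407°W: 38.6 mi
S1 53.098°N, 50.278°W: 105.0 mi
S0 56.330°N, 43.031°W: 327.6 mi
S2 48.531°N, 53.103°W: 357.9 mi

S3, S1, S0, S2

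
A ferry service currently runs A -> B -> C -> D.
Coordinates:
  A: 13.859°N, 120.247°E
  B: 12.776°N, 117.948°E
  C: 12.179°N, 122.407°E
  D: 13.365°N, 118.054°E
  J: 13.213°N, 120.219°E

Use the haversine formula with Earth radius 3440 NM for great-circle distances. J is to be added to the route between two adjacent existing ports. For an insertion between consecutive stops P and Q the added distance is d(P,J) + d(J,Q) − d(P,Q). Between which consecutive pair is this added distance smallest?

between C and D

Added distance for inserting J between each consecutive pair:
A–B: 25.0 NM
B–C: 14.0 NM
C–D: 4.6 NM
Smallest added distance is 4.6 NM, inserting between C and D.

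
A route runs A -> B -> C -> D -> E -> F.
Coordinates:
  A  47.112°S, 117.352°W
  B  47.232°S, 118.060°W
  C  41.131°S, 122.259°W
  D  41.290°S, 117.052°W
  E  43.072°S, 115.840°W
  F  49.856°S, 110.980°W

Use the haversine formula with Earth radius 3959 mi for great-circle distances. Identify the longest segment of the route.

Leg distances:
A→B: 34.3 mi
B→C: 469.9 mi
C→D: 270.9 mi
D→E: 137.9 mi
E→F: 522.4 mi
The longest leg is E–F at 522.4 mi.

E–F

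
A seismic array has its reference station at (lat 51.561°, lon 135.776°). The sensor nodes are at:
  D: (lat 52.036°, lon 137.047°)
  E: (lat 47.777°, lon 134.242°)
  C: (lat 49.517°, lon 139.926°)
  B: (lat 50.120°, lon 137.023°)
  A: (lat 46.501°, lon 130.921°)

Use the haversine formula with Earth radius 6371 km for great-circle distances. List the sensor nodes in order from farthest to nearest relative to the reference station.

A, E, C, B, D

Computing each great-circle distance from (lat 51.561°, lon 135.776°):
A (lat 46.501°, lon 130.921°): 664.4 km
E (lat 47.777°, lon 134.242°): 435.0 km
C (lat 49.517°, lon 139.926°): 370.9 km
B (lat 50.120°, lon 137.023°): 182.6 km
D (lat 52.036°, lon 137.047°): 102.1 km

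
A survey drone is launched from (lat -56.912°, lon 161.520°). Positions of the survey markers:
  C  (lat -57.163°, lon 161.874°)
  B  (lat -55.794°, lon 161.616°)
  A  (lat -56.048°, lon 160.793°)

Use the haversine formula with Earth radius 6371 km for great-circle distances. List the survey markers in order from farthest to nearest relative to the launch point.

B, A, C

Distance from the launch point at (lat -56.912°, lon 161.520°) to each:
B (lat -55.794°, lon 161.616°): 124.5 km
A (lat -56.048°, lon 160.793°): 105.9 km
C (lat -57.163°, lon 161.874°): 35.2 km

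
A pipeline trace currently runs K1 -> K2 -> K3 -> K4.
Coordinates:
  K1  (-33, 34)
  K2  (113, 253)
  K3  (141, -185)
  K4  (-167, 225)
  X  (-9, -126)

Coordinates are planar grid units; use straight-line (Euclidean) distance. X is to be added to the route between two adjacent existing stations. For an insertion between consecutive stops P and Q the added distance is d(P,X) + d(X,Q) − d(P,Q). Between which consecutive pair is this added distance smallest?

Added distance for inserting X between each consecutive pair:
K1–K2: 296.7
K2–K3: 120.4
K3–K4: 33.3
Smallest added distance is 33.3, inserting between K3 and K4.

between K3 and K4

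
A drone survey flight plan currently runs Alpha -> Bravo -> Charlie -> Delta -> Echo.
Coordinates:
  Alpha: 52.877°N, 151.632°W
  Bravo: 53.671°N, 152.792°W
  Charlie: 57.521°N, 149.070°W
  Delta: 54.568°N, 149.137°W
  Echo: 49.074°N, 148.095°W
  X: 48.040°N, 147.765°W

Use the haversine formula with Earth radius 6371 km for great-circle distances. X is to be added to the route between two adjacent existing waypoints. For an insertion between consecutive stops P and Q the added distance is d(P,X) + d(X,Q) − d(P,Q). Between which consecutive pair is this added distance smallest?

between Delta and Echo

Added distance for inserting X between each consecutive pair:
Alpha–Bravo: 1204.4 km
Bravo–Charlie: 1288.5 km
Charlie–Delta: 1461.5 km
Delta–Echo: 234.5 km
Smallest added distance is 234.5 km, inserting between Delta and Echo.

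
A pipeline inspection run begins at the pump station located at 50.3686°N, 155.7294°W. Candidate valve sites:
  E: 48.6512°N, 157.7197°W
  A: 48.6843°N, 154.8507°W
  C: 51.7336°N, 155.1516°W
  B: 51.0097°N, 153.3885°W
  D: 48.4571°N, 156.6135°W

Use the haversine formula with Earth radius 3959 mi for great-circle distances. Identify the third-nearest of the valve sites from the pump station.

A

Distances from the pump station (50.3686°N, 155.7294°W):
C: 97.6 mi
B: 111.6 mi
A: 122.9 mi
D: 137.9 mi
E: 148.5 mi
The third-nearest is A at 122.9 mi.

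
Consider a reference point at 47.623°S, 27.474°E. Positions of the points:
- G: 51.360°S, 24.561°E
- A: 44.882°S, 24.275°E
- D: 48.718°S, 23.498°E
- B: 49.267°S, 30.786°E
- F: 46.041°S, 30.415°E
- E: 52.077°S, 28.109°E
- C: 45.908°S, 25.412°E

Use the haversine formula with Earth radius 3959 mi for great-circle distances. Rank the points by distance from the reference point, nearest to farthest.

C, F, B, D, A, G, E

Distances from the reference point:
C 45.908°S, 25.412°E: 153.5 mi
F 46.041°S, 30.415°E: 176.8 mi
B 49.267°S, 30.786°E: 189.6 mi
D 48.718°S, 23.498°E: 198.2 mi
A 44.882°S, 24.275°E: 243.3 mi
G 51.360°S, 24.561°E: 289.4 mi
E 52.077°S, 28.109°E: 309.1 mi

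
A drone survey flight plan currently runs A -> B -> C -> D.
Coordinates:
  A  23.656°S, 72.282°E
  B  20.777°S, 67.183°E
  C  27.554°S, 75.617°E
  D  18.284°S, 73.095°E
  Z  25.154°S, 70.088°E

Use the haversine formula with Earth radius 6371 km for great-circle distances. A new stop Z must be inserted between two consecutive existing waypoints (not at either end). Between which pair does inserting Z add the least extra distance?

Added distance for inserting Z between each consecutive pair:
A–B: 233.3 km
B–C: 42.9 km
C–D: 374.0 km
Smallest added distance is 42.9 km, inserting between B and C.

between B and C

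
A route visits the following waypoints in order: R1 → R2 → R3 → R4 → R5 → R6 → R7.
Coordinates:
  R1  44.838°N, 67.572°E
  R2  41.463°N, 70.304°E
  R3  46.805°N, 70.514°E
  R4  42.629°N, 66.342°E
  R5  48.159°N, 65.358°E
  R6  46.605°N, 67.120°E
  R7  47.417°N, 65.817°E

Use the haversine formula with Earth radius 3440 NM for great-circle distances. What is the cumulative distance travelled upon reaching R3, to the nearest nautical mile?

Leg distances:
R1→R2: 235.3 NM  (cumulative 235.3 NM)
R2→R3: 320.9 NM  (cumulative 556.2 NM)
Cumulative distance at R3 ≈ 556 NM.

556 NM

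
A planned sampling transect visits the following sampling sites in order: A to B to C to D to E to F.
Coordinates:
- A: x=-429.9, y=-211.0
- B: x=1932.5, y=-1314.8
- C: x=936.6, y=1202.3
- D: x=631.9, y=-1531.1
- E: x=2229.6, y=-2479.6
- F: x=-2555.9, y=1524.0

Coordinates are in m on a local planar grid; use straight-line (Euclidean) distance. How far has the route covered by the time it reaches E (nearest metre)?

9923 m

Leg distances:
A→B: 2607.5 m  (cumulative 2607.5 m)
B→C: 2707.0 m  (cumulative 5314.5 m)
C→D: 2750.3 m  (cumulative 8064.8 m)
D→E: 1858.0 m  (cumulative 9922.9 m)
Cumulative distance at E ≈ 9923 m.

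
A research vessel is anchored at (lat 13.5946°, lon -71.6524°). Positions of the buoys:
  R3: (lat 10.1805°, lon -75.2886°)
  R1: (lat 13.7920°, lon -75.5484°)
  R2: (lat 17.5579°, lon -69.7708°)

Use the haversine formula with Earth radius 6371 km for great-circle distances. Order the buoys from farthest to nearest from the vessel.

Computing each great-circle distance from (lat 13.5946°, lon -71.6524°):
R3 (lat 10.1805°, lon -75.2886°): 548.3 km
R2 (lat 17.5579°, lon -69.7708°): 484.6 km
R1 (lat 13.7920°, lon -75.5484°): 421.5 km

R3, R2, R1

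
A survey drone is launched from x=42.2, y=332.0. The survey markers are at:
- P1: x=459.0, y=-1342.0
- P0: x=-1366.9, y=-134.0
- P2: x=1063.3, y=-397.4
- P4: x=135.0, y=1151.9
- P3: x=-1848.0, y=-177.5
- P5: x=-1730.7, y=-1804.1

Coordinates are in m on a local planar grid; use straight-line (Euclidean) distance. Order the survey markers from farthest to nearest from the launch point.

P5, P3, P1, P0, P2, P4

Distances from the launch point:
P5 x=-1730.7, y=-1804.1: 2776.0 m
P3 x=-1848.0, y=-177.5: 1957.7 m
P1 x=459.0, y=-1342.0: 1725.1 m
P0 x=-1366.9, y=-134.0: 1484.2 m
P2 x=1063.3, y=-397.4: 1254.9 m
P4 x=135.0, y=1151.9: 825.1 m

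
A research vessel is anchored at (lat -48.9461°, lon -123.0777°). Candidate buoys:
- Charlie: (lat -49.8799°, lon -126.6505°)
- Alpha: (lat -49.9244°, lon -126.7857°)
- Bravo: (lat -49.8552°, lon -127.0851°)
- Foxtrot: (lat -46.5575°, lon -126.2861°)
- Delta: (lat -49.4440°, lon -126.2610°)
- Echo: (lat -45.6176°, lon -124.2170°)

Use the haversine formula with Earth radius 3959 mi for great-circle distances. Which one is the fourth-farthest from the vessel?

Distances from the vessel ((lat -48.9461°, lon -123.0777°)):
Echo: 236.1 mi
Foxtrot: 222.3 mi
Bravo: 190.8 mi
Alpha: 179.8 mi
Charlie: 173.1 mi
Delta: 147.8 mi
The fourth-farthest is Alpha at 179.8 mi.

Alpha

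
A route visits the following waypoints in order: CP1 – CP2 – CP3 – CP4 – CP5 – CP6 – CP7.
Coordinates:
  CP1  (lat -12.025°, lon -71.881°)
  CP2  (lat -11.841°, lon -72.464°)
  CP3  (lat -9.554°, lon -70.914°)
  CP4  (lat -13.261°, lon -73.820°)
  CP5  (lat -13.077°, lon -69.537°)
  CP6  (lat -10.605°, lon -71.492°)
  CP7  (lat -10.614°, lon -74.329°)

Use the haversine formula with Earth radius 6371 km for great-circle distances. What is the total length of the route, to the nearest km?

2014 km

Leg distances:
CP1→CP2: 66.6 km  (cumulative 66.6 km)
CP2→CP3: 305.5 km  (cumulative 372.2 km)
CP3→CP4: 519.8 km  (cumulative 892.0 km)
CP4→CP5: 464.2 km  (cumulative 1356.1 km)
CP5→CP6: 347.6 km  (cumulative 1703.7 km)
CP6→CP7: 310.1 km  (cumulative 2013.8 km)
Total route length ≈ 2014 km.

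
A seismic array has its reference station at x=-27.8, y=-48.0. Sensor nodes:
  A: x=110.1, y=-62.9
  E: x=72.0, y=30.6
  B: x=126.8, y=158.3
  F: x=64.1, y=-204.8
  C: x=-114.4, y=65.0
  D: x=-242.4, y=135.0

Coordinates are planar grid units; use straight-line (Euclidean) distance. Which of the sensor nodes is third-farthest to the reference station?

Distances from the reference station (x=-27.8, y=-48.0):
D: 282.0
B: 257.8
F: 181.7
C: 142.4
A: 138.7
E: 127.0
The third-farthest is F at 181.7.

F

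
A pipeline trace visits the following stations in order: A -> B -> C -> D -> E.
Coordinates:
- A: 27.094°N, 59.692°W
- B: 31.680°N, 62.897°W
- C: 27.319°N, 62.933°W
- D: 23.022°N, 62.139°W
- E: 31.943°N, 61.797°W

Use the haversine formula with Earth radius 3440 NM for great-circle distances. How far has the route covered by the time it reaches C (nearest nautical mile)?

Leg distances:
A→B: 322.3 NM  (cumulative 322.3 NM)
B→C: 261.8 NM  (cumulative 584.2 NM)
Cumulative distance at C ≈ 584 NM.

584 NM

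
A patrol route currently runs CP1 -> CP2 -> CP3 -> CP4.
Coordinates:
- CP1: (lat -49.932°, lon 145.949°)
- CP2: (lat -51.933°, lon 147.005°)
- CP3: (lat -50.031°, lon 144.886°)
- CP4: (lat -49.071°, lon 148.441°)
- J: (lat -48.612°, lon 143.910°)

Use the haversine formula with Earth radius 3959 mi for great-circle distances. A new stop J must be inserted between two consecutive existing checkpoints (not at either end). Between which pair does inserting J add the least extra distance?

between CP3 and CP4

Added distance for inserting J between each consecutive pair:
CP1–CP2: 250.8 mi
CP2–CP3: 214.0 mi
CP3–CP4: 143.3 mi
Smallest added distance is 143.3 mi, inserting between CP3 and CP4.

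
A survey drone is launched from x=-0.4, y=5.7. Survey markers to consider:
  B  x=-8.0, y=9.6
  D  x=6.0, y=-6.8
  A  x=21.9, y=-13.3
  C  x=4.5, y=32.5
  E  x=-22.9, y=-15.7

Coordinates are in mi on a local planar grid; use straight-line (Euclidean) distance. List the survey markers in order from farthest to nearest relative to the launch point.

Computing each straight-line distance from x=-0.4, y=5.7:
E x=-22.9, y=-15.7: 31.1 mi
A x=21.9, y=-13.3: 29.3 mi
C x=4.5, y=32.5: 27.2 mi
D x=6.0, y=-6.8: 14.0 mi
B x=-8.0, y=9.6: 8.5 mi

E, A, C, D, B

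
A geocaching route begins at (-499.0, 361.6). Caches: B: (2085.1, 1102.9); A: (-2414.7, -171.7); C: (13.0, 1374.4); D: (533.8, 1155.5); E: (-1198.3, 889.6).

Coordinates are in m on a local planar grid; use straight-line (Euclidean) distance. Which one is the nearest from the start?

E

Distance to each, sorted:
E: 876.2 m
C: 1134.9 m
D: 1302.7 m
A: 1988.5 m
B: 2688.3 m
The nearest is E at 876.2 m.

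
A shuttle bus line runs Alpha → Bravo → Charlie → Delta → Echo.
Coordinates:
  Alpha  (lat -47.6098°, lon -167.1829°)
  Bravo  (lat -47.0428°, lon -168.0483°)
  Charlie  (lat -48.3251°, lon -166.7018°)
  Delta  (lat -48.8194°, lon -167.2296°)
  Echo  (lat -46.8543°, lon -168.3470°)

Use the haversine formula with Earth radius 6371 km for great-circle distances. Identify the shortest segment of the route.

Leg distances:
Alpha→Bravo: 90.7 km
Bravo→Charlie: 174.6 km
Charlie→Delta: 67.3 km
Delta→Echo: 233.9 km
The shortest leg is Charlie–Delta at 67.3 km.

Charlie–Delta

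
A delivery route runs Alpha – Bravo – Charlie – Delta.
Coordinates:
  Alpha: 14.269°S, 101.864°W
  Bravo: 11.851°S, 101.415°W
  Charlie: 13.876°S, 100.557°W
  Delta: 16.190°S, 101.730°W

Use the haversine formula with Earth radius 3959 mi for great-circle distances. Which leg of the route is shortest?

Bravo–Charlie

Leg distances:
Alpha→Bravo: 169.8 mi
Bravo→Charlie: 151.4 mi
Charlie→Delta: 178.0 mi
The shortest leg is Bravo–Charlie at 151.4 mi.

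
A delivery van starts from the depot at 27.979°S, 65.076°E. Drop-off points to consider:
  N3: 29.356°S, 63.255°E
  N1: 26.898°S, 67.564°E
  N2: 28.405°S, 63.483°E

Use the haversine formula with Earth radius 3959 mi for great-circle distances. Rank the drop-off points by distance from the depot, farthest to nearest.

Distance from the depot at 27.979°S, 65.076°E to each:
N1 26.898°S, 67.564°E: 169.9 mi
N3 29.356°S, 63.255°E: 145.7 mi
N2 28.405°S, 63.483°E: 101.4 mi

N1, N3, N2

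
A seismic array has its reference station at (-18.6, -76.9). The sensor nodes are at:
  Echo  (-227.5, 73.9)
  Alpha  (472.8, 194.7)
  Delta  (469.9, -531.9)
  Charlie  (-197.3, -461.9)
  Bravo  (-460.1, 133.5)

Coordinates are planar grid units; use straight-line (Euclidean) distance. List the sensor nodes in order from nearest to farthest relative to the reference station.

Distances from the reference station:
Echo (-227.5, 73.9): 257.6
Charlie (-197.3, -461.9): 424.5
Bravo (-460.1, 133.5): 489.1
Alpha (472.8, 194.7): 561.5
Delta (469.9, -531.9): 667.6

Echo, Charlie, Bravo, Alpha, Delta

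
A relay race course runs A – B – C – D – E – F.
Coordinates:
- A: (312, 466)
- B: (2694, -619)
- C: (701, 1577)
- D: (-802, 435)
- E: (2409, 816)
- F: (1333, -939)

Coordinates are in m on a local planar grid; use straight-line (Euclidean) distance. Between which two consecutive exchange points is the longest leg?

Leg distances:
A→B: 2617.5 m
B→C: 2965.5 m
C→D: 1887.6 m
D→E: 3233.5 m
E→F: 2058.6 m
The longest leg is D–E at 3233.5 m.

D–E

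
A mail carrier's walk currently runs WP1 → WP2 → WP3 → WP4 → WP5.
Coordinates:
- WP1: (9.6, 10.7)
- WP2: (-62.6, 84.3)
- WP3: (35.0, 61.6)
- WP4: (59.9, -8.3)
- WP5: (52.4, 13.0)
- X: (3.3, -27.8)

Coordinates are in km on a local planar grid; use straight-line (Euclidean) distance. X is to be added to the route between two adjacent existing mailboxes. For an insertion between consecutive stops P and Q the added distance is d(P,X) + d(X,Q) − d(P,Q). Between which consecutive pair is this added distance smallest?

between WP1 and WP2

Added distance for inserting X between each consecutive pair:
WP1–WP2: 65.9 km
WP2–WP3: 124.7 km
WP3–WP4: 80.5 km
WP4–WP5: 101.1 km
Smallest added distance is 65.9 km, inserting between WP1 and WP2.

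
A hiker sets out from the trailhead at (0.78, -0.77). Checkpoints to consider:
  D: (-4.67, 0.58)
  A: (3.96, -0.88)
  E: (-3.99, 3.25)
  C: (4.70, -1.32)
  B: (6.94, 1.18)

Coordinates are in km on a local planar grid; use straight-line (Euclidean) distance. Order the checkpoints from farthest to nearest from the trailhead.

Distances from the trailhead:
B (6.94, 1.18): 6.5 km
E (-3.99, 3.25): 6.2 km
D (-4.67, 0.58): 5.6 km
C (4.70, -1.32): 4.0 km
A (3.96, -0.88): 3.2 km

B, E, D, C, A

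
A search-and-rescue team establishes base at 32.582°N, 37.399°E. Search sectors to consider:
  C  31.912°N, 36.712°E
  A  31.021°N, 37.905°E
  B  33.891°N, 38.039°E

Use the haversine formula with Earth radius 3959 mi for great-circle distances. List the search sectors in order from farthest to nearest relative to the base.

A, B, C

Distance from the base at 32.582°N, 37.399°E to each:
A 31.021°N, 37.905°E: 111.9 mi
B 33.891°N, 38.039°E: 97.7 mi
C 31.912°N, 36.712°E: 61.3 mi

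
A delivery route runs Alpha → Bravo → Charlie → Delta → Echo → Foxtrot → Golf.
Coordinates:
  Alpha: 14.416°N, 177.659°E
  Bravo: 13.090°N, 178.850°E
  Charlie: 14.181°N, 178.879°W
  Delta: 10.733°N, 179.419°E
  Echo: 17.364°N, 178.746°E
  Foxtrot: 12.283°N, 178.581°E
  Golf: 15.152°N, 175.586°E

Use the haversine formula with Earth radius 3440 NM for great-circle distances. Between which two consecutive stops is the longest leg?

Leg distances:
Alpha→Bravo: 105.7 NM
Bravo→Charlie: 147.8 NM
Charlie→Delta: 229.8 NM
Delta→Echo: 400.0 NM
Echo→Foxtrot: 305.2 NM
Foxtrot→Golf: 245.3 NM
The longest leg is Delta–Echo at 400.0 NM.

Delta–Echo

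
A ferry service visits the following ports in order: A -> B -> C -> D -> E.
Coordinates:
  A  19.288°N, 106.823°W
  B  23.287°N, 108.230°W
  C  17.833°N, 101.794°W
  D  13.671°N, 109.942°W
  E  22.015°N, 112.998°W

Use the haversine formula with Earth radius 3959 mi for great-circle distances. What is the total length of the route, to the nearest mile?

2076 mi

Leg distances:
A→B: 290.8 mi  (cumulative 290.8 mi)
B→C: 561.4 mi  (cumulative 852.2 mi)
C→D: 613.3 mi  (cumulative 1465.5 mi)
D→E: 610.5 mi  (cumulative 2076.0 mi)
Total route length ≈ 2076 mi.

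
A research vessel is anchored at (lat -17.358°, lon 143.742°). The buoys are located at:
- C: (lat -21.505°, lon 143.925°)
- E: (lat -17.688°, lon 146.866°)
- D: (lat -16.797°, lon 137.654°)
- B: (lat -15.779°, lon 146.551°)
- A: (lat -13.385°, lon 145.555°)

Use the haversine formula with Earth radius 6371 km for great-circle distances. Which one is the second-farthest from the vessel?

Distances from the vessel ((lat -17.358°, lon 143.742°)):
D: 650.1 km
A: 482.6 km
C: 461.5 km
B: 347.1 km
E: 333.3 km
The second-farthest is A at 482.6 km.

A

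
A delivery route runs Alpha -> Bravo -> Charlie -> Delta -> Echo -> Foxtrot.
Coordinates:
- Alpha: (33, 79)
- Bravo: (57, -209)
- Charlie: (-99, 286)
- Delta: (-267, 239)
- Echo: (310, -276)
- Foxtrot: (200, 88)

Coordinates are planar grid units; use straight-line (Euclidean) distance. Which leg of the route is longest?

Leg distances:
Alpha→Bravo: 289.0
Bravo→Charlie: 519.0
Charlie→Delta: 174.5
Delta→Echo: 773.4
Echo→Foxtrot: 380.3
The longest leg is Delta–Echo at 773.4.

Delta–Echo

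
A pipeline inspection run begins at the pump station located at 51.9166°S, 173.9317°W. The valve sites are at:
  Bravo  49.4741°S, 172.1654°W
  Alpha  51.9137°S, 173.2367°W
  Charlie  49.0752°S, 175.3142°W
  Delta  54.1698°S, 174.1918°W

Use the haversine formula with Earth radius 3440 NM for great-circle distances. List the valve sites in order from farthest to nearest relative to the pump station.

Charlie, Bravo, Delta, Alpha

Distance from the pump station at 51.9166°S, 173.9317°W to each:
Charlie 49.0752°S, 175.3142°W: 178.6 NM
Bravo 49.4741°S, 172.1654°W: 161.3 NM
Delta 54.1698°S, 174.1918°W: 135.6 NM
Alpha 51.9137°S, 173.2367°W: 25.7 NM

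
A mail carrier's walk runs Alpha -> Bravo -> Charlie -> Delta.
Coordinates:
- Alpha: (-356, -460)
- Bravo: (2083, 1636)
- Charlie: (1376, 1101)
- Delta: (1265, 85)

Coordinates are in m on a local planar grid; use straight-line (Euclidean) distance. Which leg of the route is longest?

Leg distances:
Alpha→Bravo: 3215.9 m
Bravo→Charlie: 886.6 m
Charlie→Delta: 1022.0 m
The longest leg is Alpha–Bravo at 3215.9 m.

Alpha–Bravo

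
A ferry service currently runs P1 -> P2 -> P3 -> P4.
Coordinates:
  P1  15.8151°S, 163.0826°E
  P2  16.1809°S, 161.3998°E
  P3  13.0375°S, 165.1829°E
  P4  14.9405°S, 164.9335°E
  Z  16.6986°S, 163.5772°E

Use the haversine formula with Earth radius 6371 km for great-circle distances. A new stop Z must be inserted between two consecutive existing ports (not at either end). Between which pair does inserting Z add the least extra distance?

Added distance for inserting Z between each consecutive pair:
P1–P2: 166.4 km
P2–P3: 144.9 km
P3–P4: 472.3 km
Smallest added distance is 144.9 km, inserting between P2 and P3.

between P2 and P3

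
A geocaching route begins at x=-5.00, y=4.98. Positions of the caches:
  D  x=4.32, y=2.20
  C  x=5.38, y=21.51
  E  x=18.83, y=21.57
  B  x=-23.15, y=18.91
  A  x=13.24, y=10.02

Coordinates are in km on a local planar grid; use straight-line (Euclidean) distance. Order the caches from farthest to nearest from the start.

Distance from the start at x=-5.00, y=4.98 to each:
E x=18.83, y=21.57: 29.0 km
B x=-23.15, y=18.91: 22.9 km
C x=5.38, y=21.51: 19.5 km
A x=13.24, y=10.02: 18.9 km
D x=4.32, y=2.20: 9.7 km

E, B, C, A, D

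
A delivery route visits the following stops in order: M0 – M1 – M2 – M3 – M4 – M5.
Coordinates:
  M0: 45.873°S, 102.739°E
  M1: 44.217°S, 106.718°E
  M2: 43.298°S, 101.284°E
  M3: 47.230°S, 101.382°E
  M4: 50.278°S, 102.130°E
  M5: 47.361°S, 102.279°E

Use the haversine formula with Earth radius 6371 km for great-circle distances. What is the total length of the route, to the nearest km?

Leg distances:
M0→M1: 362.7 km  (cumulative 362.7 km)
M1→M2: 448.1 km  (cumulative 810.9 km)
M2→M3: 437.3 km  (cumulative 1248.2 km)
M3→M4: 343.3 km  (cumulative 1591.5 km)
M4→M5: 324.5 km  (cumulative 1916.0 km)
Total route length ≈ 1916 km.

1916 km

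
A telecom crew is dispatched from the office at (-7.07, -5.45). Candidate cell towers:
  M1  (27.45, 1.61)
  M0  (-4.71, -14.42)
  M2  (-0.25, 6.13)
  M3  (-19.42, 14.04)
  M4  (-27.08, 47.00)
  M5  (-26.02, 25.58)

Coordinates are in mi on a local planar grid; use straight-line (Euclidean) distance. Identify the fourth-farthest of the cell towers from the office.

Distances from the office ((-7.07, -5.45)):
M4: 56.1 mi
M5: 36.4 mi
M1: 35.2 mi
M3: 23.1 mi
M2: 13.4 mi
M0: 9.3 mi
The fourth-farthest is M3 at 23.1 mi.

M3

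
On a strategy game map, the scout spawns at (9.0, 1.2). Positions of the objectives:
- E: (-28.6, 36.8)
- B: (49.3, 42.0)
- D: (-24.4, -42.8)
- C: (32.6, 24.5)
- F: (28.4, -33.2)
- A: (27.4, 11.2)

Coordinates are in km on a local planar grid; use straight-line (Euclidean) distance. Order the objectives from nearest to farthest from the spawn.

A, C, F, E, D, B

Distances from the spawn:
A (27.4, 11.2): 20.9 km
C (32.6, 24.5): 33.2 km
F (28.4, -33.2): 39.5 km
E (-28.6, 36.8): 51.8 km
D (-24.4, -42.8): 55.2 km
B (49.3, 42.0): 57.3 km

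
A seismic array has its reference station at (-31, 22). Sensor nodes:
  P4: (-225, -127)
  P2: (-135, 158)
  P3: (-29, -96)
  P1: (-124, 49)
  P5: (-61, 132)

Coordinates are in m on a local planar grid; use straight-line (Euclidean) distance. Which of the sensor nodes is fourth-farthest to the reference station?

P5

Distance to each, sorted:
P4: 244.6 m
P2: 171.2 m
P3: 118.0 m
P5: 114.0 m
P1: 96.8 m
The fourth-farthest is P5 at 114.0 m.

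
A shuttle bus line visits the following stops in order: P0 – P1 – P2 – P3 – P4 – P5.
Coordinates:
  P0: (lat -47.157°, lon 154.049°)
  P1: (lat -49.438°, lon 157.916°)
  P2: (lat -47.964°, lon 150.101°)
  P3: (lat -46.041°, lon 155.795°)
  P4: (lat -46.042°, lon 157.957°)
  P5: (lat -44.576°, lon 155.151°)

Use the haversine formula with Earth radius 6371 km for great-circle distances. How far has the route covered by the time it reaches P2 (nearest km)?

978 km

Leg distances:
P0→P1: 382.2 km  (cumulative 382.2 km)
P1→P2: 596.2 km  (cumulative 978.4 km)
Cumulative distance at P2 ≈ 978 km.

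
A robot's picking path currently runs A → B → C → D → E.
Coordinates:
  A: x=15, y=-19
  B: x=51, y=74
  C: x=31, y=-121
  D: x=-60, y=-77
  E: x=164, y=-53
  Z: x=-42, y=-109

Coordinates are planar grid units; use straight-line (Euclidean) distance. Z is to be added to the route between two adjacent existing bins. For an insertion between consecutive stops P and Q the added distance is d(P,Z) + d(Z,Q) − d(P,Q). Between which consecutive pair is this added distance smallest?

Added distance for inserting Z between each consecutive pair:
A–B: 212.1
B–C: 83.2
C–D: 9.6
D–E: 24.9
Smallest added distance is 9.6, inserting between C and D.

between C and D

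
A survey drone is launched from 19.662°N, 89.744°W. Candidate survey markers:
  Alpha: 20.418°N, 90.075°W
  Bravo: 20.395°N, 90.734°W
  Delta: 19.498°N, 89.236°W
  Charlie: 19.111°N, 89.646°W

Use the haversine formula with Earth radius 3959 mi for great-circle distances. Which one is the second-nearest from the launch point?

Charlie

Distances from the launch point (19.662°N, 89.744°W):
Delta: 35.0 mi
Charlie: 38.6 mi
Alpha: 56.5 mi
Bravo: 81.8 mi
The second-nearest is Charlie at 38.6 mi.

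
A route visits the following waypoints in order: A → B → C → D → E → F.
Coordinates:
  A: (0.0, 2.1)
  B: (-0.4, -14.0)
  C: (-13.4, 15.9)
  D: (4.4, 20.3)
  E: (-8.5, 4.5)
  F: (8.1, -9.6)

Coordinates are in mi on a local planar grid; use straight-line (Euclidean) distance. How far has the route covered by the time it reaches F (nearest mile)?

109 mi

Leg distances:
A→B: 16.1 mi  (cumulative 16.1 mi)
B→C: 32.6 mi  (cumulative 48.7 mi)
C→D: 18.3 mi  (cumulative 67.0 mi)
D→E: 20.4 mi  (cumulative 87.4 mi)
E→F: 21.8 mi  (cumulative 109.2 mi)
Cumulative distance at F ≈ 109 mi.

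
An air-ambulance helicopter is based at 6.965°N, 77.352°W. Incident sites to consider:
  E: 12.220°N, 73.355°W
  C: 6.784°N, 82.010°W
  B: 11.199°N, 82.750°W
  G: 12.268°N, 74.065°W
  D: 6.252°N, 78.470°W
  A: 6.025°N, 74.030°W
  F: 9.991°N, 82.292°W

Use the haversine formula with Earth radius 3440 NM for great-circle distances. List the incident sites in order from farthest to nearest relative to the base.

B, E, G, F, C, A, D

Distances from the base:
B 11.199°N, 82.750°W: 408.6 NM
E 12.220°N, 73.355°W: 394.3 NM
G 12.268°N, 74.065°W: 373.1 NM
F 9.991°N, 82.292°W: 345.0 NM
C 6.784°N, 82.010°W: 277.9 NM
A 6.025°N, 74.030°W: 206.0 NM
D 6.252°N, 78.470°W: 79.2 NM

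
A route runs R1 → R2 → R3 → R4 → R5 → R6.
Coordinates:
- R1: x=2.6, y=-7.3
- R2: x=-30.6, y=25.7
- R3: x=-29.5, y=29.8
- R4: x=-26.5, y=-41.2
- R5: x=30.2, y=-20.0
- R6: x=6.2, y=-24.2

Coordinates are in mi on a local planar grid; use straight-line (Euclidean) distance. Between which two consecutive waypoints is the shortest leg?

Leg distances:
R1→R2: 46.8 mi
R2→R3: 4.2 mi
R3→R4: 71.1 mi
R4→R5: 60.5 mi
R5→R6: 24.4 mi
The shortest leg is R2–R3 at 4.2 mi.

R2–R3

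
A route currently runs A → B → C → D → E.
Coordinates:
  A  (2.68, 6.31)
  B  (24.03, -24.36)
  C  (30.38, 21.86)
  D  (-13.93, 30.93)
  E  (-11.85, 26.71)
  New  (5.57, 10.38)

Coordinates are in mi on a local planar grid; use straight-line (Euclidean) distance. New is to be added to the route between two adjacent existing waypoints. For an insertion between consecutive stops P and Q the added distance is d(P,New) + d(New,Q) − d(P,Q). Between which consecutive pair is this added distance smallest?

between A and B

Added distance for inserting New between each consecutive pair:
A–B: 7.0 mi
B–C: 20.0 mi
C–D: 10.4 mi
D–E: 47.5 mi
Smallest added distance is 7.0 mi, inserting between A and B.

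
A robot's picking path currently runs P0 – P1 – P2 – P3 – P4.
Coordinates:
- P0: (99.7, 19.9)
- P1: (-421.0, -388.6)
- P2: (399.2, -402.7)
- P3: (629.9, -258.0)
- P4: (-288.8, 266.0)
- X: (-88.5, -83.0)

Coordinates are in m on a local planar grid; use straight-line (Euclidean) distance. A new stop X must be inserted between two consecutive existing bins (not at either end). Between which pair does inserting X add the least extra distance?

Added distance for inserting X between each consecutive pair:
P0–P1: 4.3 m
P1–P2: 214.4 m
P2–P3: 1050.2 m
P3–P4: 84.2 m
Smallest added distance is 4.3 m, inserting between P0 and P1.

between P0 and P1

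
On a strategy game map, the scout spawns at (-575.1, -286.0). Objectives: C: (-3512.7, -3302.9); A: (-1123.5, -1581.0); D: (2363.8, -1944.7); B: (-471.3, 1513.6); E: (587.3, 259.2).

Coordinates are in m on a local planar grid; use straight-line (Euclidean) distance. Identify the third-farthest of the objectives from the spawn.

B

Distances from the spawn ((-575.1, -286.0)):
C: 4210.8 m
D: 3374.7 m
B: 1802.6 m
A: 1406.3 m
E: 1283.9 m
The third-farthest is B at 1802.6 m.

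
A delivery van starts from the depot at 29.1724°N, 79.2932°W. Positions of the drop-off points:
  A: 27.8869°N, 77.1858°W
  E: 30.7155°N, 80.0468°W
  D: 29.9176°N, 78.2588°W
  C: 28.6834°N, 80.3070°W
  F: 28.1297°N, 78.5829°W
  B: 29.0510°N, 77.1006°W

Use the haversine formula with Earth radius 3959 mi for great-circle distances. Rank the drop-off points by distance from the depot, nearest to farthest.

Distance from the depot at 29.1724°N, 79.2932°W to each:
C 28.6834°N, 80.3070°W: 70.0 mi
D 29.9176°N, 78.2588°W: 80.7 mi
F 28.1297°N, 78.5829°W: 83.9 mi
E 30.7155°N, 80.0468°W: 115.8 mi
B 29.0510°N, 77.1006°W: 132.6 mi
A 27.8869°N, 77.1858°W: 155.7 mi

C, D, F, E, B, A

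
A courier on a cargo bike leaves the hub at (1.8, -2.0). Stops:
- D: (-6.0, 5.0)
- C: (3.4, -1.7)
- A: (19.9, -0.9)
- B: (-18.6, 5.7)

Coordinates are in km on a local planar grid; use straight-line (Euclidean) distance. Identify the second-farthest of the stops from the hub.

A

Distances from the hub ((1.8, -2.0)):
B: 21.8 km
A: 18.1 km
D: 10.5 km
C: 1.6 km
The second-farthest is A at 18.1 km.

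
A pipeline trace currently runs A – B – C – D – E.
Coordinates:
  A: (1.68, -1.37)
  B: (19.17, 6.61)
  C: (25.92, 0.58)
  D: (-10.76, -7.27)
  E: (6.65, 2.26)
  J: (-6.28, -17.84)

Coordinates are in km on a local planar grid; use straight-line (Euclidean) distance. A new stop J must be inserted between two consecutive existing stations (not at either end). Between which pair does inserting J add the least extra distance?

Added distance for inserting J between each consecutive pair:
A–B: 34.4 km
B–C: 63.3 km
C–D: 11.1 km
D–E: 15.5 km
Smallest added distance is 11.1 km, inserting between C and D.

between C and D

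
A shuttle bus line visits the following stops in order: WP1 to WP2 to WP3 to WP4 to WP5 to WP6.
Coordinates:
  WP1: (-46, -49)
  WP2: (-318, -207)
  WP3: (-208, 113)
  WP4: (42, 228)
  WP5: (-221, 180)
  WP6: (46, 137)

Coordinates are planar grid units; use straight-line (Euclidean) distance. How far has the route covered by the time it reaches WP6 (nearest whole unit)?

1466

Leg distances:
WP1→WP2: 314.6  (cumulative 314.6)
WP2→WP3: 338.4  (cumulative 652.9)
WP3→WP4: 275.2  (cumulative 928.1)
WP4→WP5: 267.3  (cumulative 1195.5)
WP5→WP6: 270.4  (cumulative 1465.9)
Cumulative distance at WP6 ≈ 1466.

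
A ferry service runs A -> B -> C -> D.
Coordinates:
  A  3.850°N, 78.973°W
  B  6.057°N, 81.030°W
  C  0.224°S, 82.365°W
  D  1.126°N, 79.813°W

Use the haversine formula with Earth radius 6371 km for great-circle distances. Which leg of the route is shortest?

C–D

Leg distances:
A→B: 334.9 km
B→C: 714.0 km
C→D: 321.0 km
The shortest leg is C–D at 321.0 km.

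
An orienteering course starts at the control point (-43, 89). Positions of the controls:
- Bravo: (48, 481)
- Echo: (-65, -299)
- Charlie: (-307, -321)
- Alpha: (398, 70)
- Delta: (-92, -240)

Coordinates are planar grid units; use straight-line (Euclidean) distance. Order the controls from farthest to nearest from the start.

Computing each straight-line distance from (-43, 89):
Charlie (-307, -321): 487.6
Alpha (398, 70): 441.4
Bravo (48, 481): 402.4
Echo (-65, -299): 388.6
Delta (-92, -240): 332.6

Charlie, Alpha, Bravo, Echo, Delta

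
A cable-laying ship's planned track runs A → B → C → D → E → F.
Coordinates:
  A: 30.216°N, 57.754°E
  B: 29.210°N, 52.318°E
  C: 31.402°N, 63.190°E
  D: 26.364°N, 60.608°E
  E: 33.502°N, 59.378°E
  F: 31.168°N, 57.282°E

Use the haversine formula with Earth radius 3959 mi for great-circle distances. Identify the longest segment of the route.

Leg distances:
A→B: 333.5 mi
B→C: 665.7 mi
C→D: 381.5 mi
D→E: 498.7 mi
E→F: 202.4 mi
The longest leg is B–C at 665.7 mi.

B–C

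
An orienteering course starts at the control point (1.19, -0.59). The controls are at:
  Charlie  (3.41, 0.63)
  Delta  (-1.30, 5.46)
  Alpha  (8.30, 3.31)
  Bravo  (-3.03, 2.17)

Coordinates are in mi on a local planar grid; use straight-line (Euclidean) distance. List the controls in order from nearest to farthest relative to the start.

Distance from the start at (1.19, -0.59) to each:
Charlie (3.41, 0.63): 2.5 mi
Bravo (-3.03, 2.17): 5.0 mi
Delta (-1.30, 5.46): 6.5 mi
Alpha (8.30, 3.31): 8.1 mi

Charlie, Bravo, Delta, Alpha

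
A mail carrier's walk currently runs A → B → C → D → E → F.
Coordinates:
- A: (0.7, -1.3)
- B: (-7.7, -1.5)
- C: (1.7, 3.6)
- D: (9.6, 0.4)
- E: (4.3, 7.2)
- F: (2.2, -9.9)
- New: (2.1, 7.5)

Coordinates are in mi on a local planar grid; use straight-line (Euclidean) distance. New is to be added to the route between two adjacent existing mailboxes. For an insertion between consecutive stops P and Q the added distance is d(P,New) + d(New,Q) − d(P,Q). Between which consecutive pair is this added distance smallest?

between E and F

Added distance for inserting New between each consecutive pair:
A–B: 13.8 mi
B–C: 6.5 mi
C–D: 5.7 mi
D–E: 3.9 mi
E–F: 2.4 mi
Smallest added distance is 2.4 mi, inserting between E and F.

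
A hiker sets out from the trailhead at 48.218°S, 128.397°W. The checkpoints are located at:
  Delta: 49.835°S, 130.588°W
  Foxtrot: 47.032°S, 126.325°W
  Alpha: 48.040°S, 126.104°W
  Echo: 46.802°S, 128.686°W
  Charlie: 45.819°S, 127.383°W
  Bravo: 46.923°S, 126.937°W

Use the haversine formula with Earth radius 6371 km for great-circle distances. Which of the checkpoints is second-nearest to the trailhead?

Distances from the trailhead (48.218°S, 128.397°W):
Echo: 158.9 km
Alpha: 171.3 km
Bravo: 180.9 km
Foxtrot: 203.7 km
Delta: 240.5 km
Charlie: 277.6 km
The second-nearest is Alpha at 171.3 km.

Alpha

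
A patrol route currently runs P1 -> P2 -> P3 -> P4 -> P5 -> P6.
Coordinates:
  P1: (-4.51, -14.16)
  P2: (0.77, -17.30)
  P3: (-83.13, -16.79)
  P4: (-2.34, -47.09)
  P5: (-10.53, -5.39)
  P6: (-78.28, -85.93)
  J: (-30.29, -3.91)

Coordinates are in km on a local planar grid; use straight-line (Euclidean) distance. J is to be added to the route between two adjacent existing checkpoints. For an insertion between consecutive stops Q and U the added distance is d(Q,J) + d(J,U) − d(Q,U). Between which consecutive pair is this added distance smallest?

Added distance for inserting J between each consecutive pair:
P1–P2: 55.4 km
P2–P3: 4.3 km
P3–P4: 19.5 km
P4–P5: 28.8 km
P5–P6: 9.6 km
Smallest added distance is 4.3 km, inserting between P2 and P3.

between P2 and P3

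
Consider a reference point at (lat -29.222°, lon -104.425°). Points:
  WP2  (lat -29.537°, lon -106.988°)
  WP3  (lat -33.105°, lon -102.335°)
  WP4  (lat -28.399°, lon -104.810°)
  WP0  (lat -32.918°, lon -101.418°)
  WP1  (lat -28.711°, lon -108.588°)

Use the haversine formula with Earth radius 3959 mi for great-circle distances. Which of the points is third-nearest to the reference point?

Distance to each, sorted:
WP4: 61.5 mi
WP2: 155.8 mi
WP1: 254.1 mi
WP3: 295.4 mi
WP0: 311.2 mi
The third-nearest is WP1 at 254.1 mi.

WP1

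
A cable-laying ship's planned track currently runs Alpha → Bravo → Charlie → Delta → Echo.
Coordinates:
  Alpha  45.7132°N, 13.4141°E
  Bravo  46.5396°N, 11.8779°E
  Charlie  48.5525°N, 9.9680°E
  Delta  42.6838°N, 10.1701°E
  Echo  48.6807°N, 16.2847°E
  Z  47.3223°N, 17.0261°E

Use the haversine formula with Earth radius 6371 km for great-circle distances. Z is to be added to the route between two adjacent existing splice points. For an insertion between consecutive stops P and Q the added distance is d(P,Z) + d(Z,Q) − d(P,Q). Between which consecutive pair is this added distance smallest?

Added distance for inserting Z between each consecutive pair:
Alpha–Bravo: 579.7 km
Bravo–Charlie: 677.7 km
Charlie–Delta: 635.8 km
Delta–Echo: 88.2 km
Smallest added distance is 88.2 km, inserting between Delta and Echo.

between Delta and Echo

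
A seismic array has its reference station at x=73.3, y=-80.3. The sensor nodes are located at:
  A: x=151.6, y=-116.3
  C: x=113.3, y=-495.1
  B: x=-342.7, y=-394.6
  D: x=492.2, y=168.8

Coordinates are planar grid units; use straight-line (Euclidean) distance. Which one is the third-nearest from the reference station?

Distance to each, sorted:
A: 86.2
C: 416.7
D: 487.4
B: 521.4
The third-nearest is D at 487.4.

D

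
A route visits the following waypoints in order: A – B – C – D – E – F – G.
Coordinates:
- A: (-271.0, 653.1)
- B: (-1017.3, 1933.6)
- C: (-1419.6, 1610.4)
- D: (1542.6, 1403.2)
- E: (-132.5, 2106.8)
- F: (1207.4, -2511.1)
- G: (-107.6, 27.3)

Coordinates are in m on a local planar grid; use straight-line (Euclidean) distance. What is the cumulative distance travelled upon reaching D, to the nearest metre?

Leg distances:
A→B: 1482.1 m  (cumulative 1482.1 m)
B→C: 516.0 m  (cumulative 1998.2 m)
C→D: 2969.4 m  (cumulative 4967.6 m)
Cumulative distance at D ≈ 4968 m.

4968 m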